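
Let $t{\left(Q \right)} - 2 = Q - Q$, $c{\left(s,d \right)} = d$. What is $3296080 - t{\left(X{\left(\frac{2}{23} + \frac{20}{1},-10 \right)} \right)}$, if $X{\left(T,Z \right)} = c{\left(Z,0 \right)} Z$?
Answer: $3296078$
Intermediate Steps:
$X{\left(T,Z \right)} = 0$ ($X{\left(T,Z \right)} = 0 Z = 0$)
$t{\left(Q \right)} = 2$ ($t{\left(Q \right)} = 2 + \left(Q - Q\right) = 2 + 0 = 2$)
$3296080 - t{\left(X{\left(\frac{2}{23} + \frac{20}{1},-10 \right)} \right)} = 3296080 - 2 = 3296078$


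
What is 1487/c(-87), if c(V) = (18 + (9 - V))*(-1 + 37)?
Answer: 1487/4104 ≈ 0.36233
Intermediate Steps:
c(V) = 972 - 36*V (c(V) = (27 - V)*36 = 972 - 36*V)
1487/c(-87) = 1487/(972 - 36*(-87)) = 1487/(972 + 3132) = 1487/4104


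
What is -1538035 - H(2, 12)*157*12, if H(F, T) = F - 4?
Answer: -1534267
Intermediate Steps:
H(F, T) = -4 + F
-1538035 - H(2, 12)*157*12 = -1538035 - (-4 + 2)*157*12 = -1538035 - (-2*157)*12 = -1538035 - (-314)*12 = -1538035 - 1*(-3768) = -1538035 + 3768 = -1534267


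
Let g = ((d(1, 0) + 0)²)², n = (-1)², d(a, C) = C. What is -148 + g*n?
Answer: -148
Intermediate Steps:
n = 1
g = 0 (g = ((0 + 0)²)² = (0²)² = 0² = 0)
-148 + g*n = -148 + 0*1 = -148 + 0 = -148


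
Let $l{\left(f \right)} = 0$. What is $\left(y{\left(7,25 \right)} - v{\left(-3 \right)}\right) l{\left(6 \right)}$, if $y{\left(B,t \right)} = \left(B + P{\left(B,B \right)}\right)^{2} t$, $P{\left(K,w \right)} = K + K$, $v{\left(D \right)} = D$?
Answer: $0$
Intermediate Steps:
$P{\left(K,w \right)} = 2 K$
$y{\left(B,t \right)} = 9 t B^{2}$ ($y{\left(B,t \right)} = \left(B + 2 B\right)^{2} t = \left(3 B\right)^{2} t = 9 B^{2} t = 9 t B^{2}$)
$\left(y{\left(7,25 \right)} - v{\left(-3 \right)}\right) l{\left(6 \right)} = \left(9 \cdot 25 \cdot 7^{2} - -3\right) 0 = \left(9 \cdot 25 \cdot 49 + 3\right) 0 = \left(11025 + 3\right) 0 = 11028 \cdot 0 = 0$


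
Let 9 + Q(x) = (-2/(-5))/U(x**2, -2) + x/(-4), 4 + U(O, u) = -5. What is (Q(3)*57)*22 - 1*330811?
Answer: -10292797/30 ≈ -3.4309e+5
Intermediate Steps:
U(O, u) = -9 (U(O, u) = -4 - 5 = -9)
Q(x) = -407/45 - x/4 (Q(x) = -9 + (-2/(-5)/(-9) + x/(-4)) = -9 + (-2*(-1/5)*(-1/9) + x*(-1/4)) = -9 + ((2/5)*(-1/9) - x/4) = -9 + (-2/45 - x/4) = -407/45 - x/4)
(Q(3)*57)*22 - 1*330811 = ((-407/45 - 1/4*3)*57)*22 - 1*330811 = ((-407/45 - 3/4)*57)*22 - 330811 = -1763/180*57*22 - 330811 = -33497/60*22 - 330811 = -368467/30 - 330811 = -10292797/30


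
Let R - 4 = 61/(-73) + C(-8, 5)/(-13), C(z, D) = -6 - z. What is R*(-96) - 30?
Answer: -302742/949 ≈ -319.01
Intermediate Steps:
R = 2857/949 (R = 4 + (61/(-73) + (-6 - 1*(-8))/(-13)) = 4 + (61*(-1/73) + (-6 + 8)*(-1/13)) = 4 + (-61/73 + 2*(-1/13)) = 4 + (-61/73 - 2/13) = 4 - 939/949 = 2857/949 ≈ 3.0105)
R*(-96) - 30 = (2857/949)*(-96) - 30 = -274272/949 - 30 = -302742/949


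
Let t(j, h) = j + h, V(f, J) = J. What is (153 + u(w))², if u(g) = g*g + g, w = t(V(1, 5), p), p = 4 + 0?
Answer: 59049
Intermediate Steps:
p = 4
t(j, h) = h + j
w = 9 (w = 4 + 5 = 9)
u(g) = g + g² (u(g) = g² + g = g + g²)
(153 + u(w))² = (153 + 9*(1 + 9))² = (153 + 9*10)² = (153 + 90)² = 243² = 59049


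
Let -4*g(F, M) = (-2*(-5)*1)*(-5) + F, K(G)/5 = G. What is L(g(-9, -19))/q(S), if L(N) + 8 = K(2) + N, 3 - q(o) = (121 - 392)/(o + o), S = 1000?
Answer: 33500/6271 ≈ 5.3420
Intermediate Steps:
K(G) = 5*G
g(F, M) = 25/2 - F/4 (g(F, M) = -((-2*(-5)*1)*(-5) + F)/4 = -((10*1)*(-5) + F)/4 = -(10*(-5) + F)/4 = -(-50 + F)/4 = 25/2 - F/4)
q(o) = 3 + 271/(2*o) (q(o) = 3 - (121 - 392)/(o + o) = 3 - (-271)/(2*o) = 3 + 271/(2*o))
L(N) = 2 + N (L(N) = -8 + (5*2 + N) = -8 + (10 + N) = 2 + N)
L(g(-9, -19))/q(S) = (2 + (25/2 - ¼*(-9)))/(3 + (271/2)/1000) = (2 + (25/2 + 9/4))/(3 + (271/2)*(1/1000)) = (2 + 59/4)/(3 + 271/2000) = 67/(4*(6271/2000)) = (67/4)*(2000/6271) = 33500/6271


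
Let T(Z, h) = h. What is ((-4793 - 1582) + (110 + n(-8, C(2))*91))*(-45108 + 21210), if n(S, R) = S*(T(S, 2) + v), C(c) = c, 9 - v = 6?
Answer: 236709690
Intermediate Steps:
v = 3 (v = 9 - 1*6 = 9 - 6 = 3)
n(S, R) = 5*S (n(S, R) = S*(2 + 3) = S*5 = 5*S)
((-4793 - 1582) + (110 + n(-8, C(2))*91))*(-45108 + 21210) = ((-4793 - 1582) + (110 + (5*(-8))*91))*(-45108 + 21210) = (-6375 + (110 - 40*91))*(-23898) = (-6375 + (110 - 3640))*(-23898) = (-6375 - 3530)*(-23898) = -9905*(-23898) = 236709690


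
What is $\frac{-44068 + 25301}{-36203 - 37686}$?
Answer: $\frac{18767}{73889} \approx 0.25399$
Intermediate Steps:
$\frac{-44068 + 25301}{-36203 - 37686} = - \frac{18767}{-73889} = \left(-18767\right) \left(- \frac{1}{73889}\right) = \frac{18767}{73889}$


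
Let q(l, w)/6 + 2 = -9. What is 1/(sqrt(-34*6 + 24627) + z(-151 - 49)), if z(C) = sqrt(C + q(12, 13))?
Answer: 1/(sqrt(24423) + I*sqrt(266)) ≈ 0.0063299 - 0.0006606*I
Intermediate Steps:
q(l, w) = -66 (q(l, w) = -12 + 6*(-9) = -12 - 54 = -66)
z(C) = sqrt(-66 + C) (z(C) = sqrt(C - 66) = sqrt(-66 + C))
1/(sqrt(-34*6 + 24627) + z(-151 - 49)) = 1/(sqrt(-34*6 + 24627) + sqrt(-66 + (-151 - 49))) = 1/(sqrt(-204 + 24627) + sqrt(-66 - 200)) = 1/(sqrt(24423) + sqrt(-266)) = 1/(sqrt(24423) + I*sqrt(266))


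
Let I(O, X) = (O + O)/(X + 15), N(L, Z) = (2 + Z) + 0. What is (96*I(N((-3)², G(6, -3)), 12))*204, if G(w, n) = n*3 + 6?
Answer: -4352/3 ≈ -1450.7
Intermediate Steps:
G(w, n) = 6 + 3*n (G(w, n) = 3*n + 6 = 6 + 3*n)
N(L, Z) = 2 + Z
I(O, X) = 2*O/(15 + X) (I(O, X) = (2*O)/(15 + X) = 2*O/(15 + X))
(96*I(N((-3)², G(6, -3)), 12))*204 = (96*(2*(2 + (6 + 3*(-3)))/(15 + 12)))*204 = (96*(2*(2 + (6 - 9))/27))*204 = (96*(2*(2 - 3)*(1/27)))*204 = (96*(2*(-1)*(1/27)))*204 = (96*(-2/27))*204 = -64/9*204 = -4352/3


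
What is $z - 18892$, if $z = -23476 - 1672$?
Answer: $-44040$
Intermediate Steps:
$z = -25148$
$z - 18892 = -25148 - 18892 = -44040$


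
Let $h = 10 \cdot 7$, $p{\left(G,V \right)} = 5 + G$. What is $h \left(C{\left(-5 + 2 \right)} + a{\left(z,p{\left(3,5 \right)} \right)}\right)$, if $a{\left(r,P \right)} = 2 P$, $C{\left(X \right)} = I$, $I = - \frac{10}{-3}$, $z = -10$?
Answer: $\frac{4060}{3} \approx 1353.3$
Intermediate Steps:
$I = \frac{10}{3}$ ($I = \left(-10\right) \left(- \frac{1}{3}\right) = \frac{10}{3} \approx 3.3333$)
$C{\left(X \right)} = \frac{10}{3}$
$h = 70$
$h \left(C{\left(-5 + 2 \right)} + a{\left(z,p{\left(3,5 \right)} \right)}\right) = 70 \left(\frac{10}{3} + 2 \left(5 + 3\right)\right) = 70 \left(\frac{10}{3} + 2 \cdot 8\right) = 70 \left(\frac{10}{3} + 16\right) = 70 \cdot \frac{58}{3} = \frac{4060}{3}$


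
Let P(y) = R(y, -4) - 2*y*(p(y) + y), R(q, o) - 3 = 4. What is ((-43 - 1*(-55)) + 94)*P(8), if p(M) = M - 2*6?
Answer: -6042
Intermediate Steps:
p(M) = -12 + M (p(M) = M - 12 = -12 + M)
R(q, o) = 7 (R(q, o) = 3 + 4 = 7)
P(y) = 7 - 2*y*(-12 + 2*y) (P(y) = 7 - 2*y*((-12 + y) + y) = 7 - 2*y*(-12 + 2*y))
((-43 - 1*(-55)) + 94)*P(8) = ((-43 - 1*(-55)) + 94)*(7 - 4*8² + 24*8) = ((-43 + 55) + 94)*(7 - 4*64 + 192) = (12 + 94)*(7 - 256 + 192) = 106*(-57) = -6042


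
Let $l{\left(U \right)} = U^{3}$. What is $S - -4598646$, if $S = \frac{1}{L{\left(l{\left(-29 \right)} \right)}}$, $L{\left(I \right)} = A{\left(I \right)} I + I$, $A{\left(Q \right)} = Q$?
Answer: $\frac{2735269729446073}{594798932} \approx 4.5986 \cdot 10^{6}$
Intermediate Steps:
$L{\left(I \right)} = I + I^{2}$ ($L{\left(I \right)} = I I + I = I^{2} + I = I + I^{2}$)
$S = \frac{1}{594798932}$ ($S = \frac{1}{\left(-29\right)^{3} \left(1 + \left(-29\right)^{3}\right)} = \frac{1}{\left(-24389\right) \left(1 - 24389\right)} = \frac{1}{\left(-24389\right) \left(-24388\right)} = \frac{1}{594798932} \approx 1.6812 \cdot 10^{-9}$)
$S - -4598646 = \frac{1}{594798932} - -4598646 = \frac{1}{594798932} + 4598646 = \frac{2735269729446073}{594798932}$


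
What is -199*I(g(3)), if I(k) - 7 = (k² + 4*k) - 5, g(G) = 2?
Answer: -2786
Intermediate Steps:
I(k) = 2 + k² + 4*k (I(k) = 7 + ((k² + 4*k) - 5) = 7 + (-5 + k² + 4*k) = 2 + k² + 4*k)
-199*I(g(3)) = -199*(2 + 2² + 4*2) = -199*(2 + 4 + 8) = -199*14 = -2786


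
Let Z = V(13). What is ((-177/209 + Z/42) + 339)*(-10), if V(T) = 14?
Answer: -2122310/627 ≈ -3384.9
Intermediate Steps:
Z = 14
((-177/209 + Z/42) + 339)*(-10) = ((-177/209 + 14/42) + 339)*(-10) = ((-177*1/209 + 14*(1/42)) + 339)*(-10) = ((-177/209 + 1/3) + 339)*(-10) = (-322/627 + 339)*(-10) = (212231/627)*(-10) = -2122310/627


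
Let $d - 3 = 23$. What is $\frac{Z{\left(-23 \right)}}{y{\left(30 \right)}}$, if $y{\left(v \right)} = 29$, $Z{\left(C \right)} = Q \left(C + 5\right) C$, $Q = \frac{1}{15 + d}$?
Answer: $\frac{414}{1189} \approx 0.34819$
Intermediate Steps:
$d = 26$ ($d = 3 + 23 = 26$)
$Q = \frac{1}{41}$ ($Q = \frac{1}{15 + 26} = \frac{1}{41} \approx 0.02439$)
$Z{\left(C \right)} = C \left(\frac{5}{41} + \frac{C}{41}\right)$ ($Z{\left(C \right)} = \frac{C + 5}{41} C = \frac{5 + C}{41} C = \left(\frac{5}{41} + \frac{C}{41}\right) C = C \left(\frac{5}{41} + \frac{C}{41}\right)$)
$\frac{Z{\left(-23 \right)}}{y{\left(30 \right)}} = \frac{\frac{1}{41} \left(-23\right) \left(5 - 23\right)}{29} = \frac{1}{41} \left(-23\right) \left(-18\right) \frac{1}{29} = \frac{414}{41} \cdot \frac{1}{29} = \frac{414}{1189}$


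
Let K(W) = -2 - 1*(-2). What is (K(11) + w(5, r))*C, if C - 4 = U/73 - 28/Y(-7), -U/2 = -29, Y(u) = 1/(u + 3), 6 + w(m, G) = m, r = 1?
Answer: -8526/73 ≈ -116.79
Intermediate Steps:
w(m, G) = -6 + m
Y(u) = 1/(3 + u)
U = 58 (U = -2*(-29) = 58)
K(W) = 0 (K(W) = -2 + 2 = 0)
C = 8526/73 (C = 4 + (58/73 - 28/(1/(3 - 7))) = 4 + (58*(1/73) - 28/(1/(-4))) = 4 + (58/73 - 28/(-1/4)) = 4 + (58/73 - 28*(-4)) = 4 + (58/73 + 112) = 4 + 8234/73 = 8526/73 ≈ 116.79)
(K(11) + w(5, r))*C = (0 + (-6 + 5))*(8526/73) = (0 - 1)*(8526/73) = -1*8526/73 = -8526/73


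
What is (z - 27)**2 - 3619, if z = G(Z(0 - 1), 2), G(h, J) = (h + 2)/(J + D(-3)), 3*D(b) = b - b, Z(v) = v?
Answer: -11667/4 ≈ -2916.8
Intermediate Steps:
D(b) = 0 (D(b) = (b - b)/3 = (1/3)*0 = 0)
G(h, J) = (2 + h)/J (G(h, J) = (h + 2)/(J + 0) = (2 + h)/J)
z = 1/2 (z = (2 + (0 - 1))/2 = (2 - 1)/2 = (1/2)*1 = 1/2 ≈ 0.50000)
(z - 27)**2 - 3619 = (1/2 - 27)**2 - 3619 = (-53/2)**2 - 3619 = 2809/4 - 3619 = -11667/4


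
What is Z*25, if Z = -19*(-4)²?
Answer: -7600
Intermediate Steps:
Z = -304 (Z = -19*16 = -304)
Z*25 = -304*25 = -7600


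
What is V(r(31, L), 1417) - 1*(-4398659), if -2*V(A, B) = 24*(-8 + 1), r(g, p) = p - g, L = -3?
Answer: 4398743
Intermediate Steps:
V(A, B) = 84 (V(A, B) = -12*(-8 + 1) = -12*(-7) = -1/2*(-168) = 84)
V(r(31, L), 1417) - 1*(-4398659) = 84 - 1*(-4398659) = 84 + 4398659 = 4398743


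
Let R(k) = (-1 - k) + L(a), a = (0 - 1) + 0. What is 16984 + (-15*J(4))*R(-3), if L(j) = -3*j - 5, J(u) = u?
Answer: 16984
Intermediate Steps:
a = -1 (a = -1 + 0 = -1)
L(j) = -5 - 3*j
R(k) = -3 - k (R(k) = (-1 - k) + (-5 - 3*(-1)) = (-1 - k) + (-5 + 3) = (-1 - k) - 2 = -3 - k)
16984 + (-15*J(4))*R(-3) = 16984 + (-15*4)*(-3 - 1*(-3)) = 16984 - 60*(-3 + 3) = 16984 - 60*0 = 16984 + 0 = 16984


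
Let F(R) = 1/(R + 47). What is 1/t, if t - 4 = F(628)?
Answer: 675/2701 ≈ 0.24991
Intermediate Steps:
F(R) = 1/(47 + R)
t = 2701/675 (t = 4 + 1/(47 + 628) = 4 + 1/675 = 2701/675 ≈ 4.0015)
1/t = 1/(2701/675) = 675/2701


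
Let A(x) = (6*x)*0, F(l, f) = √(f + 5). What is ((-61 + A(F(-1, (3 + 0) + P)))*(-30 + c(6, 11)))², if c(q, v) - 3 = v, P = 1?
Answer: 952576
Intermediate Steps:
c(q, v) = 3 + v
F(l, f) = √(5 + f)
A(x) = 0
((-61 + A(F(-1, (3 + 0) + P)))*(-30 + c(6, 11)))² = ((-61 + 0)*(-30 + (3 + 11)))² = (-61*(-30 + 14))² = (-61*(-16))² = 976² = 952576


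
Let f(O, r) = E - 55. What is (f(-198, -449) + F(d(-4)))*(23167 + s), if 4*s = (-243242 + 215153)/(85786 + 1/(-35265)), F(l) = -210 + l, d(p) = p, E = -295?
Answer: -39528257891051847/3025243289 ≈ -1.3066e+7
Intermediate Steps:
f(O, r) = -350 (f(O, r) = -295 - 55 = -350)
s = -990558585/12100973156 (s = ((-243242 + 215153)/(85786 + 1/(-35265)))/4 = (-28089/(85786 - 1/35265))/4 = (-28089/3025243289/35265)/4 = (-28089*35265/3025243289)/4 = (1/4)*(-990558585/3025243289) = -990558585/12100973156 ≈ -0.081858)
(f(-198, -449) + F(d(-4)))*(23167 + s) = (-350 + (-210 - 4))*(23167 - 990558585/12100973156) = (-350 - 214)*(280342254546467/12100973156) = -564*280342254546467/12100973156 = -39528257891051847/3025243289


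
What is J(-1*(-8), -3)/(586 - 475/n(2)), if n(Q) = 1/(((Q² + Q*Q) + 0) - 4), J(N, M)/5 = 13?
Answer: -65/1314 ≈ -0.049467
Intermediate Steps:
J(N, M) = 65 (J(N, M) = 5*13 = 65)
n(Q) = 1/(-4 + 2*Q²) (n(Q) = 1/(((Q² + Q²) + 0) - 4) = 1/((2*Q² + 0) - 4) = 1/(2*Q² - 4) = 1/(-4 + 2*Q²))
J(-1*(-8), -3)/(586 - 475/n(2)) = 65/(586 - 475/(1/(2*(-2 + 2²)))) = 65/(586 - 475/(1/(2*(-2 + 4)))) = 65/(586 - 475/((½)/2)) = 65/(586 - 475/((½)*(½))) = 65/(586 - 475/¼) = 65/(586 - 475*4) = 65/(586 - 1900) = 65/(-1314) = 65*(-1/1314) = -65/1314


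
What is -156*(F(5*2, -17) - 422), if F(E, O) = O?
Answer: 68484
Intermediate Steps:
-156*(F(5*2, -17) - 422) = -156*(-17 - 422) = -156*(-439) = 68484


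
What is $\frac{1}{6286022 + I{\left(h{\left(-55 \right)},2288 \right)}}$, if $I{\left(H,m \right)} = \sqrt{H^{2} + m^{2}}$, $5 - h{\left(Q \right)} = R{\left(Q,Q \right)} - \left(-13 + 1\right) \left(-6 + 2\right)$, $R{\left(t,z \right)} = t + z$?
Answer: $\frac{6286022}{39514067322971} - \frac{\sqrt{5261513}}{39514067322971} \approx 1.5903 \cdot 10^{-7}$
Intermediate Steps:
$h{\left(Q \right)} = 53 - 2 Q$ ($h{\left(Q \right)} = 5 - \left(\left(Q + Q\right) - \left(-13 + 1\right) \left(-6 + 2\right)\right) = 5 - \left(2 Q - \left(-12\right) \left(-4\right)\right) = 5 - \left(2 Q - 48\right) = 5 - \left(-48 + 2 Q\right) = 53 - 2 Q$)
$\frac{1}{6286022 + I{\left(h{\left(-55 \right)},2288 \right)}} = \frac{1}{6286022 + \sqrt{\left(53 - -110\right)^{2} + 2288^{2}}} = \frac{1}{6286022 + \sqrt{\left(53 + 110\right)^{2} + 5234944}} = \frac{1}{6286022 + \sqrt{163^{2} + 5234944}} = \frac{1}{6286022 + \sqrt{26569 + 5234944}} = \frac{1}{6286022 + \sqrt{5261513}}$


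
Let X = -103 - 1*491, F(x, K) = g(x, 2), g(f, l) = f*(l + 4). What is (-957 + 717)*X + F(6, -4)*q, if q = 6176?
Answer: 364896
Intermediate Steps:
g(f, l) = f*(4 + l)
F(x, K) = 6*x (F(x, K) = x*(4 + 2) = x*6 = 6*x)
X = -594 (X = -103 - 491 = -594)
(-957 + 717)*X + F(6, -4)*q = (-957 + 717)*(-594) + (6*6)*6176 = -240*(-594) + 36*6176 = 142560 + 222336 = 364896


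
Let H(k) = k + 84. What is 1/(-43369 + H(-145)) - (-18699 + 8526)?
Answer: 441813389/43430 ≈ 10173.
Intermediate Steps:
H(k) = 84 + k
1/(-43369 + H(-145)) - (-18699 + 8526) = 1/(-43369 + (84 - 145)) - (-18699 + 8526) = 1/(-43369 - 61) - 1*(-10173) = 1/(-43430) + 10173 = -1/43430 + 10173 = 441813389/43430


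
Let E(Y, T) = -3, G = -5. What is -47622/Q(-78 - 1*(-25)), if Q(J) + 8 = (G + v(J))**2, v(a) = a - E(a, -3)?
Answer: -47622/3017 ≈ -15.785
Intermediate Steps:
v(a) = 3 + a (v(a) = a - 1*(-3) = a + 3 = 3 + a)
Q(J) = -8 + (-2 + J)**2 (Q(J) = -8 + (-5 + (3 + J))**2 = -8 + (-2 + J)**2)
-47622/Q(-78 - 1*(-25)) = -47622/(-8 + (-2 + (-78 - 1*(-25)))**2) = -47622/(-8 + (-2 + (-78 + 25))**2) = -47622/(-8 + (-2 - 53)**2) = -47622/(-8 + (-55)**2) = -47622/(-8 + 3025) = -47622/3017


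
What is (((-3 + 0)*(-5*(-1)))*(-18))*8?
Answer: 2160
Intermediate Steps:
(((-3 + 0)*(-5*(-1)))*(-18))*8 = (-3*5*(-18))*8 = -15*(-18)*8 = 270*8 = 2160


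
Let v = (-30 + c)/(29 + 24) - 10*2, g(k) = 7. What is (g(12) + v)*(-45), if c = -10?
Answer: 32805/53 ≈ 618.96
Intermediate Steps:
v = -1100/53 (v = (-30 - 10)/(29 + 24) - 10*2 = -40/53 - 20 = -1100/53 ≈ -20.755)
(g(12) + v)*(-45) = (7 - 1100/53)*(-45) = -729/53*(-45) = 32805/53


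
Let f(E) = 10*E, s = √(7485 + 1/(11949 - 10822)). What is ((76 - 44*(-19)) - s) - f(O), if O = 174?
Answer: -828 - 2*√48504677/161 ≈ -914.52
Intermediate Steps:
s = 2*√48504677/161 (s = √(7485 + 1/1127) = √(8435596/1127) = 2*√48504677/161 ≈ 86.516)
((76 - 44*(-19)) - s) - f(O) = ((76 - 44*(-19)) - 2*√48504677/161) - 10*174 = ((76 + 836) - 2*√48504677/161) - 1*1740 = (912 - 2*√48504677/161) - 1740 = -828 - 2*√48504677/161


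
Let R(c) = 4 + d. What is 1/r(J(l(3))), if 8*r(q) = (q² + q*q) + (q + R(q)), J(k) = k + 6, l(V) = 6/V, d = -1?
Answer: 8/139 ≈ 0.057554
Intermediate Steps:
R(c) = 3 (R(c) = 4 - 1 = 3)
J(k) = 6 + k
r(q) = 3/8 + q²/4 + q/8 (r(q) = ((q² + q*q) + (q + 3))/8 = ((q² + q²) + (3 + q))/8 = (2*q² + (3 + q))/8 = (3 + q + 2*q²)/8 = 3/8 + q²/4 + q/8)
1/r(J(l(3))) = 1/(3/8 + (6 + 6/3)²/4 + (6 + 6/3)/8) = 1/(3/8 + (6 + 6*(⅓))²/4 + (6 + 6*(⅓))/8) = 1/(3/8 + (6 + 2)²/4 + (6 + 2)/8) = 1/(3/8 + (¼)*8² + (⅛)*8) = 1/(3/8 + (¼)*64 + 1) = 1/(3/8 + 16 + 1) = 1/(139/8) = 8/139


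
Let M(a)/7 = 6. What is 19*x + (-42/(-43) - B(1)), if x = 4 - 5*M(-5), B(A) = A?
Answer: -168303/43 ≈ -3914.0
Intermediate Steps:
M(a) = 42 (M(a) = 7*6 = 42)
x = -206 (x = 4 - 5*42 = 4 - 210 = -206)
19*x + (-42/(-43) - B(1)) = 19*(-206) + (-42/(-43) - 1*1) = -3914 + (-42*(-1/43) - 1) = -3914 + (42/43 - 1) = -3914 - 1/43 = -168303/43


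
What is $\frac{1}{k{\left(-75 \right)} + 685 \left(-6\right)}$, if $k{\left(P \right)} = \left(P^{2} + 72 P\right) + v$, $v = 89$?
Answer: $- \frac{1}{3796} \approx -0.00026344$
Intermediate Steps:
$k{\left(P \right)} = 89 + P^{2} + 72 P$ ($k{\left(P \right)} = \left(P^{2} + 72 P\right) + 89 = 89 + P^{2} + 72 P$)
$\frac{1}{k{\left(-75 \right)} + 685 \left(-6\right)} = \frac{1}{\left(89 + \left(-75\right)^{2} + 72 \left(-75\right)\right) + 685 \left(-6\right)} = \frac{1}{\left(89 + 5625 - 5400\right) - 4110} = \frac{1}{314 - 4110} = \frac{1}{-3796} = - \frac{1}{3796}$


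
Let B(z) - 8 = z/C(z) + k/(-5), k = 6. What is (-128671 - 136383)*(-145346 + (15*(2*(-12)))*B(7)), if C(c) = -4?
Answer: 39006406856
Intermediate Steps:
B(z) = 34/5 - z/4 (B(z) = 8 + (z/(-4) + 6/(-5)) = 8 + (z*(-1/4) + 6*(-1/5)) = 8 + (-z/4 - 6/5) = 8 + (-6/5 - z/4) = 34/5 - z/4)
(-128671 - 136383)*(-145346 + (15*(2*(-12)))*B(7)) = (-128671 - 136383)*(-145346 + (15*(2*(-12)))*(34/5 - 1/4*7)) = -265054*(-145346 + (15*(-24))*(34/5 - 7/4)) = -265054*(-145346 - 360*101/20) = -265054*(-145346 - 1818) = -265054*(-147164) = 39006406856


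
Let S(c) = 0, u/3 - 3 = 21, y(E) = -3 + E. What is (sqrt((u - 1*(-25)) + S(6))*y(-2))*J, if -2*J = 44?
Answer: 110*sqrt(97) ≈ 1083.4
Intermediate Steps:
u = 72 (u = 9 + 3*21 = 9 + 63 = 72)
J = -22 (J = -1/2*44 = -22)
(sqrt((u - 1*(-25)) + S(6))*y(-2))*J = (sqrt((72 - 1*(-25)) + 0)*(-3 - 2))*(-22) = (sqrt((72 + 25) + 0)*(-5))*(-22) = (sqrt(97 + 0)*(-5))*(-22) = (sqrt(97)*(-5))*(-22) = -5*sqrt(97)*(-22) = 110*sqrt(97)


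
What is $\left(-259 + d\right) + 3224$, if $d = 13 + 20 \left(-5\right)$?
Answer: $2878$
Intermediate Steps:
$d = -87$ ($d = 13 - 100 = -87$)
$\left(-259 + d\right) + 3224 = \left(-259 - 87\right) + 3224 = -346 + 3224 = 2878$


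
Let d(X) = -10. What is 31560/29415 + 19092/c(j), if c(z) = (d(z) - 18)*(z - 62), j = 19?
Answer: 232399/13727 ≈ 16.930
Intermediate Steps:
c(z) = 1736 - 28*z (c(z) = (-10 - 18)*(z - 62) = -28*(-62 + z) = 1736 - 28*z)
31560/29415 + 19092/c(j) = 31560/29415 + 19092/(1736 - 28*19) = 31560*(1/29415) + 19092/(1736 - 532) = 2104/1961 + 19092/1204 = 2104/1961 + 19092*(1/1204) = 2104/1961 + 111/7 = 232399/13727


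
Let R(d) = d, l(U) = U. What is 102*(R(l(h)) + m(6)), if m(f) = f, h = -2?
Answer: 408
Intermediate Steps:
102*(R(l(h)) + m(6)) = 102*(-2 + 6) = 102*4 = 408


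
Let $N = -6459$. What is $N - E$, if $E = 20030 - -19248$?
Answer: $-45737$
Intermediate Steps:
$E = 39278$ ($E = 20030 + 19248 = 39278$)
$N - E = -6459 - 39278 = -45737$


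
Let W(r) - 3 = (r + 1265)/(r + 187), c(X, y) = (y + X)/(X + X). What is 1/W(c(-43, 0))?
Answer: 375/3656 ≈ 0.10257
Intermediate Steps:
c(X, y) = (X + y)/(2*X) (c(X, y) = (X + y)/((2*X)) = (X + y)*(1/(2*X)) = (X + y)/(2*X))
W(r) = 3 + (1265 + r)/(187 + r) (W(r) = 3 + (r + 1265)/(r + 187) = 3 + (1265 + r)/(187 + r))
1/W(c(-43, 0)) = 1/(2*(913 + 2*((1/2)*(-43 + 0)/(-43)))/(187 + (1/2)*(-43 + 0)/(-43))) = 1/(2*(913 + 2*((1/2)*(-1/43)*(-43)))/(187 + (1/2)*(-1/43)*(-43))) = 1/(2*(913 + 2*(1/2))/(187 + 1/2)) = 1/(2*(913 + 1)/(375/2)) = 1/(2*(2/375)*914) = 1/(3656/375) = 375/3656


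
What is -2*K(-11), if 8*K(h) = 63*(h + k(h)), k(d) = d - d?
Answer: 693/4 ≈ 173.25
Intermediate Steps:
k(d) = 0
K(h) = 63*h/8 (K(h) = (63*(h + 0))/8 = (63*h)/8 = 63*h/8)
-2*K(-11) = -63*(-11)/4 = -2*(-693/8) = 693/4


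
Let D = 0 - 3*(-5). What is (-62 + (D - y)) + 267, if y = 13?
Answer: 207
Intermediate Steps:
D = 15 (D = 0 + 15 = 15)
(-62 + (D - y)) + 267 = (-62 + (15 - 1*13)) + 267 = (-62 + (15 - 13)) + 267 = (-62 + 2) + 267 = -60 + 267 = 207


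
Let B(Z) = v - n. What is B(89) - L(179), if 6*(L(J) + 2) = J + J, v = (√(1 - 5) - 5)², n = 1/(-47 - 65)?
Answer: -12317/336 - 20*I ≈ -36.658 - 20.0*I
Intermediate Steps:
n = -1/112 (n = 1/(-112) = -1/112 ≈ -0.0089286)
v = (-5 + 2*I)² (v = (√(-4) - 5)² = (2*I - 5)² = (-5 + 2*I)² ≈ 21.0 - 20.0*I)
L(J) = -2 + J/3 (L(J) = -2 + (J + J)/6 = -2 + (2*J)/6 = -2 + J/3)
B(Z) = 2353/112 - 20*I (B(Z) = (21 - 20*I) - 1*(-1/112) = (21 - 20*I) + 1/112 = 2353/112 - 20*I)
B(89) - L(179) = (2353/112 - 20*I) - (-2 + (⅓)*179) = (2353/112 - 20*I) - (-2 + 179/3) = (2353/112 - 20*I) - 1*173/3 = (2353/112 - 20*I) - 173/3 = -12317/336 - 20*I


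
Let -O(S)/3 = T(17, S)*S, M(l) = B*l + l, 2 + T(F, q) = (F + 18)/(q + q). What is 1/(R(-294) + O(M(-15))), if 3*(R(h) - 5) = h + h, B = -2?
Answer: -2/307 ≈ -0.0065147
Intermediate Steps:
T(F, q) = -2 + (18 + F)/(2*q) (T(F, q) = -2 + (F + 18)/(q + q) = -2 + (18 + F)/((2*q)) = -2 + (18 + F)*(1/(2*q)) = -2 + (18 + F)/(2*q))
R(h) = 5 + 2*h/3 (R(h) = 5 + (h + h)/3 = 5 + (2*h)/3 = 5 + 2*h/3)
M(l) = -l (M(l) = -2*l + l = -l)
O(S) = -105/2 + 6*S (O(S) = -3*(18 + 17 - 4*S)/(2*S)*S = -3*(35 - 4*S)/(2*S)*S = -3*(35/2 - 2*S) = -105/2 + 6*S)
1/(R(-294) + O(M(-15))) = 1/((5 + (2/3)*(-294)) + (-105/2 + 6*(-1*(-15)))) = 1/((5 - 196) + (-105/2 + 6*15)) = 1/(-191 + (-105/2 + 90)) = 1/(-191 + 75/2) = 1/(-307/2) = -2/307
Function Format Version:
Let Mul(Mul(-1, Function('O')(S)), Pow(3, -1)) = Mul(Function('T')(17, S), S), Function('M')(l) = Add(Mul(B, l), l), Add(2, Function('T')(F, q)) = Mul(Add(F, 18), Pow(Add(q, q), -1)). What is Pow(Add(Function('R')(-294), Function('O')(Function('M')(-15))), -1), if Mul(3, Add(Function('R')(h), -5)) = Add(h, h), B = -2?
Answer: Rational(-2, 307) ≈ -0.0065147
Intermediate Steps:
Function('T')(F, q) = Add(-2, Mul(Rational(1, 2), Pow(q, -1), Add(18, F))) (Function('T')(F, q) = Add(-2, Mul(Add(F, 18), Pow(Add(q, q), -1))) = Add(-2, Mul(Add(18, F), Pow(Mul(2, q), -1))) = Add(-2, Mul(Add(18, F), Mul(Rational(1, 2), Pow(q, -1)))) = Add(-2, Mul(Rational(1, 2), Pow(q, -1), Add(18, F))))
Function('R')(h) = Add(5, Mul(Rational(2, 3), h)) (Function('R')(h) = Add(5, Mul(Rational(1, 3), Add(h, h))) = Add(5, Mul(Rational(1, 3), Mul(2, h))) = Add(5, Mul(Rational(2, 3), h)))
Function('M')(l) = Mul(-1, l) (Function('M')(l) = Add(Mul(-2, l), l) = Mul(-1, l))
Function('O')(S) = Add(Rational(-105, 2), Mul(6, S)) (Function('O')(S) = Mul(-3, Mul(Mul(Rational(1, 2), Pow(S, -1), Add(18, 17, Mul(-4, S))), S)) = Mul(-3, Mul(Mul(Rational(1, 2), Pow(S, -1), Add(35, Mul(-4, S))), S)) = Mul(-3, Add(Rational(35, 2), Mul(-2, S))) = Add(Rational(-105, 2), Mul(6, S)))
Pow(Add(Function('R')(-294), Function('O')(Function('M')(-15))), -1) = Pow(Add(Add(5, Mul(Rational(2, 3), -294)), Add(Rational(-105, 2), Mul(6, Mul(-1, -15)))), -1) = Pow(Add(Add(5, -196), Add(Rational(-105, 2), Mul(6, 15))), -1) = Pow(Add(-191, Add(Rational(-105, 2), 90)), -1) = Pow(Add(-191, Rational(75, 2)), -1) = Pow(Rational(-307, 2), -1) = Rational(-2, 307)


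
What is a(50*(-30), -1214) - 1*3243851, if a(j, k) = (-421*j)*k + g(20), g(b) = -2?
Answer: -769884853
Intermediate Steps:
a(j, k) = -2 - 421*j*k (a(j, k) = (-421*j)*k - 2 = -421*j*k - 2 = -2 - 421*j*k)
a(50*(-30), -1214) - 1*3243851 = (-2 - 421*50*(-30)*(-1214)) - 1*3243851 = (-2 - 421*(-1500)*(-1214)) - 3243851 = (-2 - 766641000) - 3243851 = -766641002 - 3243851 = -769884853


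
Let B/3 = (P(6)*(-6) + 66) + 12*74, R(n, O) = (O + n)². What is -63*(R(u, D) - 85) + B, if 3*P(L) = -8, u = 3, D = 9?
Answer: -807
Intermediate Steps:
P(L) = -8/3 (P(L) = (⅓)*(-8) = -8/3)
B = 2910 (B = 3*((-8/3*(-6) + 66) + 12*74) = 3*((16 + 66) + 888) = 3*(82 + 888) = 3*970 = 2910)
-63*(R(u, D) - 85) + B = -63*((9 + 3)² - 85) + 2910 = -63*(12² - 85) + 2910 = -63*(144 - 85) + 2910 = -63*59 + 2910 = -3717 + 2910 = -807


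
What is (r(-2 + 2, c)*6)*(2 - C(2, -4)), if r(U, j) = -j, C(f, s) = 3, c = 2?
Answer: 12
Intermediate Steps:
(r(-2 + 2, c)*6)*(2 - C(2, -4)) = (-1*2*6)*(2 - 1*3) = (-2*6)*(2 - 3) = -12*(-1) = 12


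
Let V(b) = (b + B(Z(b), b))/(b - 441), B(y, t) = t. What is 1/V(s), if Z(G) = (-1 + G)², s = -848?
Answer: 1289/1696 ≈ 0.76002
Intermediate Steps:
V(b) = 2*b/(-441 + b) (V(b) = (b + b)/(b - 441) = (2*b)/(-441 + b) = 2*b/(-441 + b))
1/V(s) = 1/(2*(-848)/(-441 - 848)) = 1/(2*(-848)/(-1289)) = 1/(2*(-848)*(-1/1289)) = 1/(1696/1289) = 1289/1696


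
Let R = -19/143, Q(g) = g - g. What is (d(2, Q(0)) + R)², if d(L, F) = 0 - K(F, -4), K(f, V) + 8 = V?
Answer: 2879809/20449 ≈ 140.83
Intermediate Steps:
K(f, V) = -8 + V
Q(g) = 0
d(L, F) = 12 (d(L, F) = 0 - (-8 - 4) = 0 - 1*(-12) = 0 + 12 = 12)
R = -19/143 (R = -19*1/143 = -19/143 ≈ -0.13287)
(d(2, Q(0)) + R)² = (12 - 19/143)² = (1697/143)² = 2879809/20449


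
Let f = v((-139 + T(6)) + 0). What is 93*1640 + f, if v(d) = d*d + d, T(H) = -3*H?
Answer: 177012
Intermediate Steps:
v(d) = d + d² (v(d) = d² + d = d + d²)
f = 24492 (f = ((-139 - 3*6) + 0)*(1 + ((-139 - 3*6) + 0)) = ((-139 - 18) + 0)*(1 + ((-139 - 18) + 0)) = (-157 + 0)*(1 + (-157 + 0)) = -157*(1 - 157) = -157*(-156) = 24492)
93*1640 + f = 93*1640 + 24492 = 152520 + 24492 = 177012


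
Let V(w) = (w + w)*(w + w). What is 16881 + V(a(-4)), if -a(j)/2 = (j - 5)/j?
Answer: 16962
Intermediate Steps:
a(j) = -2*(-5 + j)/j (a(j) = -2*(j - 5)/j = -2*(-5 + j)/j)
V(w) = 4*w**2 (V(w) = (2*w)*(2*w) = 4*w**2)
16881 + V(a(-4)) = 16881 + 4*(-2 + 10/(-4))**2 = 16881 + 4*(-2 + 10*(-1/4))**2 = 16881 + 4*(-2 - 5/2)**2 = 16881 + 4*(-9/2)**2 = 16881 + 4*(81/4) = 16881 + 81 = 16962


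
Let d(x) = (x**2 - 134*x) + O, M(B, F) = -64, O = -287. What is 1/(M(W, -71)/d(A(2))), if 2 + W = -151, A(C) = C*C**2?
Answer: 1295/64 ≈ 20.234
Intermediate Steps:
A(C) = C**3
W = -153 (W = -2 - 151 = -153)
d(x) = -287 + x**2 - 134*x (d(x) = (x**2 - 134*x) - 287 = -287 + x**2 - 134*x)
1/(M(W, -71)/d(A(2))) = 1/(-64/(-287 + (2**3)**2 - 134*2**3)) = 1/(-64/(-287 + 8**2 - 134*8)) = 1/(-64/(-287 + 64 - 1072)) = 1/(-64/(-1295)) = 1/(-64*(-1/1295)) = 1/(64/1295) = 1295/64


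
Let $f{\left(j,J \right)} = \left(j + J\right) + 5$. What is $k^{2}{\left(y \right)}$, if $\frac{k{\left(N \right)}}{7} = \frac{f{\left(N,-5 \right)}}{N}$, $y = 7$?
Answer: $49$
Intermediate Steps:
$f{\left(j,J \right)} = 5 + J + j$ ($f{\left(j,J \right)} = \left(J + j\right) + 5 = 5 + J + j$)
$k{\left(N \right)} = 7$ ($k{\left(N \right)} = 7 \frac{5 - 5 + N}{N} = 7 \frac{N}{N} = 7 \cdot 1 = 7$)
$k^{2}{\left(y \right)} = 7^{2} = 49$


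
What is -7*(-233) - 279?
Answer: 1352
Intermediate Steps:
-7*(-233) - 279 = 1631 - 279 = 1352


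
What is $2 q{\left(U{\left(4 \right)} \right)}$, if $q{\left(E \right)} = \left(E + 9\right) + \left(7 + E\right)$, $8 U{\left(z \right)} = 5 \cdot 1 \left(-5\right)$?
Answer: $\frac{39}{2} \approx 19.5$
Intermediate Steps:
$U{\left(z \right)} = - \frac{25}{8}$ ($U{\left(z \right)} = \frac{5 \cdot 1 \left(-5\right)}{8} = \frac{5 \left(-5\right)}{8} = \frac{1}{8} \left(-25\right) = - \frac{25}{8}$)
$q{\left(E \right)} = 16 + 2 E$ ($q{\left(E \right)} = \left(9 + E\right) + \left(7 + E\right) = 16 + 2 E$)
$2 q{\left(U{\left(4 \right)} \right)} = 2 \left(16 + 2 \left(- \frac{25}{8}\right)\right) = 2 \left(16 - \frac{25}{4}\right) = 2 \cdot \frac{39}{4} = \frac{39}{2}$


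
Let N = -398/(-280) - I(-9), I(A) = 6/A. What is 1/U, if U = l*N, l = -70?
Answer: -6/877 ≈ -0.0068415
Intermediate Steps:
N = 877/420 (N = -398/(-280) - 6/(-9) = -398*(-1/280) - 6*(-1)/9 = 199/140 - 1*(-2/3) = 199/140 + 2/3 = 877/420 ≈ 2.0881)
U = -877/6 (U = -70*877/420 = -877/6 ≈ -146.17)
1/U = 1/(-877/6) = -6/877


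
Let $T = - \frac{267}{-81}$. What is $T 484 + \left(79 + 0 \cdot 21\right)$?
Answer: $\frac{45209}{27} \approx 1674.4$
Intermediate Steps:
$T = \frac{89}{27}$ ($T = \left(-267\right) \left(- \frac{1}{81}\right) = \frac{89}{27} \approx 3.2963$)
$T 484 + \left(79 + 0 \cdot 21\right) = \frac{89}{27} \cdot 484 + \left(79 + 0 \cdot 21\right) = \frac{43076}{27} + \left(79 + 0\right) = \frac{43076}{27} + 79 = \frac{45209}{27}$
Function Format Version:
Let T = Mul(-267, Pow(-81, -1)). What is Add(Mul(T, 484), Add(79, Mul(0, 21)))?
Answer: Rational(45209, 27) ≈ 1674.4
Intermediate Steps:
T = Rational(89, 27) (T = Mul(-267, Rational(-1, 81)) = Rational(89, 27) ≈ 3.2963)
Add(Mul(T, 484), Add(79, Mul(0, 21))) = Add(Mul(Rational(89, 27), 484), Add(79, Mul(0, 21))) = Add(Rational(43076, 27), Add(79, 0)) = Add(Rational(43076, 27), 79) = Rational(45209, 27)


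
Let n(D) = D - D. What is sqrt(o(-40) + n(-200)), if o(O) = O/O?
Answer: 1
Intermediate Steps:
n(D) = 0
o(O) = 1
sqrt(o(-40) + n(-200)) = sqrt(1 + 0) = sqrt(1) = 1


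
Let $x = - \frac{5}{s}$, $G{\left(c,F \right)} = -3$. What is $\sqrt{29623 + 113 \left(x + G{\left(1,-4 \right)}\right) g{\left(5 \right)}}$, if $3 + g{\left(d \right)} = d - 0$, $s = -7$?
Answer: $\frac{17 \sqrt{4935}}{7} \approx 170.61$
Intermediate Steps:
$x = \frac{5}{7}$ ($x = - \frac{5}{-7} = \left(-5\right) \left(- \frac{1}{7}\right) = \frac{5}{7} \approx 0.71429$)
$g{\left(d \right)} = -3 + d$ ($g{\left(d \right)} = -3 + \left(d - 0\right) = -3 + \left(d + 0\right) = -3 + d$)
$\sqrt{29623 + 113 \left(x + G{\left(1,-4 \right)}\right) g{\left(5 \right)}} = \sqrt{29623 + 113 \left(\frac{5}{7} - 3\right) \left(-3 + 5\right)} = \sqrt{29623 + 113 \left(\left(- \frac{16}{7}\right) 2\right)} = \sqrt{29623 + 113 \left(- \frac{32}{7}\right)} = \sqrt{29623 - \frac{3616}{7}} = \sqrt{\frac{203745}{7}} = \frac{17 \sqrt{4935}}{7}$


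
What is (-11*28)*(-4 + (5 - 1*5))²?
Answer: -4928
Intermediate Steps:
(-11*28)*(-4 + (5 - 1*5))² = -308*(-4 + (5 - 5))² = -308*(-4 + 0)² = -308*(-4)² = -308*16 = -4928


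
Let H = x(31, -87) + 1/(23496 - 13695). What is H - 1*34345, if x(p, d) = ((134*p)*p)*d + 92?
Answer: -110139629390/9801 ≈ -1.1238e+7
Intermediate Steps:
x(p, d) = 92 + 134*d*p**2 (x(p, d) = (134*p**2)*d + 92 = 134*d*p**2 + 92 = 92 + 134*d*p**2)
H = -109803014045/9801 (H = (92 + 134*(-87)*31**2) + 1/(23496 - 13695) = (92 + 134*(-87)*961) + 1/9801 = (92 - 11203338) + 1/9801 = -11203246 + 1/9801 = -109803014045/9801 ≈ -1.1203e+7)
H - 1*34345 = -109803014045/9801 - 1*34345 = -109803014045/9801 - 34345 = -110139629390/9801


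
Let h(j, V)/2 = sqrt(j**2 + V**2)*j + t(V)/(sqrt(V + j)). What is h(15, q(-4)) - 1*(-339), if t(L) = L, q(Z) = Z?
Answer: 339 + 30*sqrt(241) - 8*sqrt(11)/11 ≈ 802.31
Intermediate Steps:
h(j, V) = 2*V/sqrt(V + j) + 2*j*sqrt(V**2 + j**2) (h(j, V) = 2*(sqrt(j**2 + V**2)*j + V/(sqrt(V + j))) = 2*(sqrt(V**2 + j**2)*j + V/sqrt(V + j)) = 2*(j*sqrt(V**2 + j**2) + V/sqrt(V + j)) = 2*(V/sqrt(V + j) + j*sqrt(V**2 + j**2)) = 2*V/sqrt(V + j) + 2*j*sqrt(V**2 + j**2))
h(15, q(-4)) - 1*(-339) = (2*(-4)/sqrt(-4 + 15) + 2*15*sqrt((-4)**2 + 15**2)) - 1*(-339) = (2*(-4)/sqrt(11) + 2*15*sqrt(16 + 225)) + 339 = (2*(-4)*(sqrt(11)/11) + 2*15*sqrt(241)) + 339 = (-8*sqrt(11)/11 + 30*sqrt(241)) + 339 = (30*sqrt(241) - 8*sqrt(11)/11) + 339 = 339 + 30*sqrt(241) - 8*sqrt(11)/11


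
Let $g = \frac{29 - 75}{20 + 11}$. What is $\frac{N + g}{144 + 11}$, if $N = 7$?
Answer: $\frac{171}{4805} \approx 0.035588$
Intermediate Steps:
$g = - \frac{46}{31} \approx -1.4839$
$\frac{N + g}{144 + 11} = \frac{7 - \frac{46}{31}}{144 + 11} = \frac{1}{155} \cdot \frac{171}{31} = \frac{171}{4805}$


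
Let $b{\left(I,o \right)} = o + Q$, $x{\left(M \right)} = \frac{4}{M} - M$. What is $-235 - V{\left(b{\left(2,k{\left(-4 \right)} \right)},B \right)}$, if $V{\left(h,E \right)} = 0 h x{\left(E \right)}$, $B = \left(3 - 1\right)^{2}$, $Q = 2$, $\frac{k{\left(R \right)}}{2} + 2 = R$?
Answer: $-235$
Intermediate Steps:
$k{\left(R \right)} = -4 + 2 R$
$x{\left(M \right)} = - M + \frac{4}{M}$
$B = 4$ ($B = 2^{2} = 4$)
$b{\left(I,o \right)} = 2 + o$ ($b{\left(I,o \right)} = o + 2 = 2 + o$)
$V{\left(h,E \right)} = 0$ ($V{\left(h,E \right)} = 0 h \left(- E + \frac{4}{E}\right) = 0 \left(- E + \frac{4}{E}\right) = 0$)
$-235 - V{\left(b{\left(2,k{\left(-4 \right)} \right)},B \right)} = -235 - 0 = -235 + 0 = -235$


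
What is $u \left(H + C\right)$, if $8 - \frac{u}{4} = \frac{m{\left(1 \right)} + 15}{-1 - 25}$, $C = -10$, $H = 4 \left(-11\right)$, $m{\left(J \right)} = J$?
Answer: $- \frac{24192}{13} \approx -1860.9$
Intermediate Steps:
$H = -44$
$u = \frac{448}{13}$ ($u = 32 - 4 \frac{1 + 15}{-1 - 25} = 32 - 4 \frac{16}{-26} = 32 - 4 \cdot 16 \left(- \frac{1}{26}\right) = 32 - - \frac{32}{13} = 32 + \frac{32}{13} = \frac{448}{13} \approx 34.462$)
$u \left(H + C\right) = \frac{448 \left(-44 - 10\right)}{13} = \frac{448}{13} \left(-54\right) = - \frac{24192}{13}$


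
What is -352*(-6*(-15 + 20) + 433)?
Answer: -141856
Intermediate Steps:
-352*(-6*(-15 + 20) + 433) = -352*(-6*5 + 433) = -352*(-30 + 433) = -352*403 = -141856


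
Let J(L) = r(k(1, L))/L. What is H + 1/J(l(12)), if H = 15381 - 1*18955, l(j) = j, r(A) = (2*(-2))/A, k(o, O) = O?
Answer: -3610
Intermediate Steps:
r(A) = -4/A
J(L) = -4/L² (J(L) = (-4/L)/L = -4/L²)
H = -3574 (H = 15381 - 18955 = -3574)
H + 1/J(l(12)) = -3574 + 1/(-4/12²) = -3574 + 1/(-4*1/144) = -3574 + 1/(-1/36) = -3574 - 36 = -3610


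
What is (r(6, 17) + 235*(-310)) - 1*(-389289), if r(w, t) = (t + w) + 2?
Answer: 316464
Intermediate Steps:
r(w, t) = 2 + t + w
(r(6, 17) + 235*(-310)) - 1*(-389289) = ((2 + 17 + 6) + 235*(-310)) - 1*(-389289) = (25 - 72850) + 389289 = -72825 + 389289 = 316464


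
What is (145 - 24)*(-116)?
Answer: -14036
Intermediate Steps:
(145 - 24)*(-116) = 121*(-116) = -14036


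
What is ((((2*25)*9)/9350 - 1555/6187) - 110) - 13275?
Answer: -15486265167/1156969 ≈ -13385.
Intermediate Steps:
((((2*25)*9)/9350 - 1555/6187) - 110) - 13275 = (((50*9)*(1/9350) - 1555*1/6187) - 110) - 13275 = ((450*(1/9350) - 1555/6187) - 110) - 13275 = ((9/187 - 1555/6187) - 110) - 13275 = (-235102/1156969 - 110) - 13275 = -127501692/1156969 - 13275 = -15486265167/1156969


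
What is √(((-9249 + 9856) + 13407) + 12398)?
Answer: 2*√6603 ≈ 162.52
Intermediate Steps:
√(((-9249 + 9856) + 13407) + 12398) = √((607 + 13407) + 12398) = √(14014 + 12398) = √26412 = 2*√6603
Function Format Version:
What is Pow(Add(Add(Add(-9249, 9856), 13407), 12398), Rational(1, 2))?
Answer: Mul(2, Pow(6603, Rational(1, 2))) ≈ 162.52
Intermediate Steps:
Pow(Add(Add(Add(-9249, 9856), 13407), 12398), Rational(1, 2)) = Pow(Add(Add(607, 13407), 12398), Rational(1, 2)) = Pow(Add(14014, 12398), Rational(1, 2)) = Pow(26412, Rational(1, 2)) = Mul(2, Pow(6603, Rational(1, 2)))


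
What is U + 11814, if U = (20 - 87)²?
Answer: 16303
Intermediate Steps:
U = 4489 (U = (-67)² = 4489)
U + 11814 = 4489 + 11814 = 16303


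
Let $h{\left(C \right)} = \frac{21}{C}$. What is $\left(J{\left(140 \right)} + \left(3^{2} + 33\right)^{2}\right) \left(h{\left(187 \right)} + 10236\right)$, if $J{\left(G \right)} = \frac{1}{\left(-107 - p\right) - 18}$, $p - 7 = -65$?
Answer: $\frac{226228000611}{12529} \approx 1.8056 \cdot 10^{7}$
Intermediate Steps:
$p = -58$ ($p = 7 - 65 = -58$)
$J{\left(G \right)} = - \frac{1}{67}$ ($J{\left(G \right)} = \frac{1}{\left(-107 - -58\right) - 18} = \frac{1}{\left(-107 + 58\right) - 18} = \frac{1}{-49 - 18} = \frac{1}{-67} = - \frac{1}{67}$)
$\left(J{\left(140 \right)} + \left(3^{2} + 33\right)^{2}\right) \left(h{\left(187 \right)} + 10236\right) = \left(- \frac{1}{67} + \left(3^{2} + 33\right)^{2}\right) \left(\frac{21}{187} + 10236\right) = \left(- \frac{1}{67} + \left(9 + 33\right)^{2}\right) \left(21 \cdot \frac{1}{187} + 10236\right) = \left(- \frac{1}{67} + 42^{2}\right) \left(\frac{21}{187} + 10236\right) = \left(- \frac{1}{67} + 1764\right) \frac{1914153}{187} = \frac{118187}{67} \cdot \frac{1914153}{187} = \frac{226228000611}{12529}$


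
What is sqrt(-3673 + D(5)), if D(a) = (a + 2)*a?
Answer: I*sqrt(3638) ≈ 60.316*I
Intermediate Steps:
D(a) = a*(2 + a) (D(a) = (2 + a)*a = a*(2 + a))
sqrt(-3673 + D(5)) = sqrt(-3673 + 5*(2 + 5)) = sqrt(-3673 + 5*7) = sqrt(-3673 + 35) = sqrt(-3638) = I*sqrt(3638)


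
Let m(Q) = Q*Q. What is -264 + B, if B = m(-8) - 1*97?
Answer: -297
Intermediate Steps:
m(Q) = Q**2
B = -33 (B = (-8)**2 - 1*97 = 64 - 97 = -33)
-264 + B = -264 - 33 = -297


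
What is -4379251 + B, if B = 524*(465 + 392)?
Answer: -3930183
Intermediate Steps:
B = 449068 (B = 524*857 = 449068)
-4379251 + B = -4379251 + 449068 = -3930183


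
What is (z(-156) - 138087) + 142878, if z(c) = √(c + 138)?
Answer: 4791 + 3*I*√2 ≈ 4791.0 + 4.2426*I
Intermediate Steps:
z(c) = √(138 + c)
(z(-156) - 138087) + 142878 = (√(138 - 156) - 138087) + 142878 = (√(-18) - 138087) + 142878 = (3*I*√2 - 138087) + 142878 = (-138087 + 3*I*√2) + 142878 = 4791 + 3*I*√2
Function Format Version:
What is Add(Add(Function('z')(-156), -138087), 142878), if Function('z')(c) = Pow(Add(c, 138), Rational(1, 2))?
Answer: Add(4791, Mul(3, I, Pow(2, Rational(1, 2)))) ≈ Add(4791.0, Mul(4.2426, I))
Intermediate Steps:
Function('z')(c) = Pow(Add(138, c), Rational(1, 2))
Add(Add(Function('z')(-156), -138087), 142878) = Add(Add(Pow(Add(138, -156), Rational(1, 2)), -138087), 142878) = Add(Add(Pow(-18, Rational(1, 2)), -138087), 142878) = Add(Add(Mul(3, I, Pow(2, Rational(1, 2))), -138087), 142878) = Add(Add(-138087, Mul(3, I, Pow(2, Rational(1, 2)))), 142878) = Add(4791, Mul(3, I, Pow(2, Rational(1, 2))))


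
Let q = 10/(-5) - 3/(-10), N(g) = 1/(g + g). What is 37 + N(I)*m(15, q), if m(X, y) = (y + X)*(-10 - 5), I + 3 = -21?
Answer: 1317/32 ≈ 41.156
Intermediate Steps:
I = -24 (I = -3 - 21 = -24)
N(g) = 1/(2*g)
q = -17/10 (q = 10*(-⅕) - 3*(-⅒) = -2 + 3/10 = -17/10 ≈ -1.7000)
m(X, y) = -15*X - 15*y (m(X, y) = (X + y)*(-15) = -15*X - 15*y)
37 + N(I)*m(15, q) = 37 + ((½)/(-24))*(-15*15 - 15*(-17/10)) = 37 + ((½)*(-1/24))*(-225 + 51/2) = 37 - 1/48*(-399/2) = 37 + 133/32 = 1317/32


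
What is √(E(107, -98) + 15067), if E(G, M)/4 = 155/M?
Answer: 3*√81997/7 ≈ 122.72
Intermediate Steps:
E(G, M) = 620/M (E(G, M) = 4*(155/M) = 620/M)
√(E(107, -98) + 15067) = √(620/(-98) + 15067) = √(620*(-1/98) + 15067) = √(-310/49 + 15067) = √(737973/49) = 3*√81997/7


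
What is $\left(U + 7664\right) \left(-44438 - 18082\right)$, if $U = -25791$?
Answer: $1133300040$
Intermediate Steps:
$\left(U + 7664\right) \left(-44438 - 18082\right) = \left(-25791 + 7664\right) \left(-44438 - 18082\right) = \left(-18127\right) \left(-62520\right) = 1133300040$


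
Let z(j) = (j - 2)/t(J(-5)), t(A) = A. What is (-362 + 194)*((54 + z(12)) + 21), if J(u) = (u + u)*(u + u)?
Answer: -63084/5 ≈ -12617.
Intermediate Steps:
J(u) = 4*u² (J(u) = (2*u)*(2*u) = 4*u²)
z(j) = -1/50 + j/100 (z(j) = (j - 2)/((4*(-5)²)) = (-2 + j)/((4*25)) = (-2 + j)/100 = (-2 + j)*(1/100) = -1/50 + j/100)
(-362 + 194)*((54 + z(12)) + 21) = (-362 + 194)*((54 + (-1/50 + (1/100)*12)) + 21) = -168*((54 + (-1/50 + 3/25)) + 21) = -168*((54 + ⅒) + 21) = -168*(541/10 + 21) = -168*751/10 = -63084/5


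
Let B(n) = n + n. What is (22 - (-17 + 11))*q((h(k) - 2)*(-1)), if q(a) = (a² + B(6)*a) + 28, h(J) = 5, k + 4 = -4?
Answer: 28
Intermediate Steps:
B(n) = 2*n
k = -8 (k = -4 - 4 = -8)
q(a) = 28 + a² + 12*a (q(a) = (a² + (2*6)*a) + 28 = (a² + 12*a) + 28 = 28 + a² + 12*a)
(22 - (-17 + 11))*q((h(k) - 2)*(-1)) = (22 - (-17 + 11))*(28 + ((5 - 2)*(-1))² + 12*((5 - 2)*(-1))) = (22 - 1*(-6))*(28 + (3*(-1))² + 12*(3*(-1))) = (22 + 6)*(28 + (-3)² + 12*(-3)) = 28*(28 + 9 - 36) = 28*1 = 28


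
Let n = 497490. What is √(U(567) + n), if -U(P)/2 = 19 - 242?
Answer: 4*√31121 ≈ 705.65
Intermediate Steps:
U(P) = 446 (U(P) = -2*(19 - 242) = -2*(-223) = 446)
√(U(567) + n) = √(446 + 497490) = √497936 = 4*√31121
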